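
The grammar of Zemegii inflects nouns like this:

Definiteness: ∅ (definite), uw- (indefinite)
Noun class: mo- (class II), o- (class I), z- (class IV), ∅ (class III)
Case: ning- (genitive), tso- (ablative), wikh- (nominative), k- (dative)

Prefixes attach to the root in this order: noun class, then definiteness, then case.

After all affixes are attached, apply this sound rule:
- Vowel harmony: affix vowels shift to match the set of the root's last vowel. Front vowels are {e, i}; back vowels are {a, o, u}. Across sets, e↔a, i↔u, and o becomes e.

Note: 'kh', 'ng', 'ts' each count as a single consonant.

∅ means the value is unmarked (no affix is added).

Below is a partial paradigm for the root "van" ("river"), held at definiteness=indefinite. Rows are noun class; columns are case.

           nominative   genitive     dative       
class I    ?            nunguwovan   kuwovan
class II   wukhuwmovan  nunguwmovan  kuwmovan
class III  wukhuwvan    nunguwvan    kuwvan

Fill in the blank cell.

wukhuwovan

Attach noun class class I o- → ovan.
Attach definiteness indefinite uw- → uwovan.
Attach case nominative wikh- → wikhuwovan.
Apply vowel harmony: wikhuwovan → wukhuwovan.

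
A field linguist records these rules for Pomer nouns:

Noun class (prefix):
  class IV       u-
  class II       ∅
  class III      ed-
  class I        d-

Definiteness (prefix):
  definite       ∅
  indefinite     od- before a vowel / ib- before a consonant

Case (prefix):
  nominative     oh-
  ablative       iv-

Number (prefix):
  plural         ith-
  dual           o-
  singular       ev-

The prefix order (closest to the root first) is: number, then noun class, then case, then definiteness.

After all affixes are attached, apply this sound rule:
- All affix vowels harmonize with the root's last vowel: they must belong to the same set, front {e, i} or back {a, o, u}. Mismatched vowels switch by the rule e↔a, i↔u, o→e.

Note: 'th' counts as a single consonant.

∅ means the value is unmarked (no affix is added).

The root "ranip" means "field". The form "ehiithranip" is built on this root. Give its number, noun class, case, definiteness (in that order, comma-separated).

plural, class IV, nominative, definite

Segment: oh-u-ith-ranip.
number: ith- → plural.
noun class: u- → class IV.
case: oh- → nominative.
definiteness: ∅ → definite.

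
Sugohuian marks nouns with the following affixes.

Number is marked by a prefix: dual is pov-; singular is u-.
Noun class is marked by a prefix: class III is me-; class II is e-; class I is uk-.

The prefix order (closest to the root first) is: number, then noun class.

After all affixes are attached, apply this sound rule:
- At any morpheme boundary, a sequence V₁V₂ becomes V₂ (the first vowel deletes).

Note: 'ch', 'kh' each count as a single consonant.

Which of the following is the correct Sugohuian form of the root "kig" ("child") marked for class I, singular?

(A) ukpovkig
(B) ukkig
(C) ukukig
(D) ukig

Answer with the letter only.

C

Attach number singular u- → ukig.
Attach noun class class I uk- → ukukig.
Vowel deletion: no change.
So the correct form is ukukig, option (C).
(B) ukkig is wrong: it has the affixes in the wrong order.
(A) ukpovkig is wrong: it uses dual instead of singular for number.
(D) ukig is wrong: it uses class II instead of class I for noun class.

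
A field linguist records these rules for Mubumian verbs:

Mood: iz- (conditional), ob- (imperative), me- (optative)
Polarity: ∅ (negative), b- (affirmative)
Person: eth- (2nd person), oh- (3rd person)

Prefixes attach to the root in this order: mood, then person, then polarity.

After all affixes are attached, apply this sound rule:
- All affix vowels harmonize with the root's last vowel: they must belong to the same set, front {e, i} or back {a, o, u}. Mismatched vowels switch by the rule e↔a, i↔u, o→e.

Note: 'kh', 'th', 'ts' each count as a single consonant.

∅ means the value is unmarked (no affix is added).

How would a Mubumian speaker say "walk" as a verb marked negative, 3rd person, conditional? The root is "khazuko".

ohuzkhazuko

Attach mood conditional iz- → izkhazuko.
Attach person 3rd person oh- → ohizkhazuko.
polarity = negative: zero marking, form stays ohizkhazuko.
Apply vowel harmony: ohizkhazuko → ohuzkhazuko.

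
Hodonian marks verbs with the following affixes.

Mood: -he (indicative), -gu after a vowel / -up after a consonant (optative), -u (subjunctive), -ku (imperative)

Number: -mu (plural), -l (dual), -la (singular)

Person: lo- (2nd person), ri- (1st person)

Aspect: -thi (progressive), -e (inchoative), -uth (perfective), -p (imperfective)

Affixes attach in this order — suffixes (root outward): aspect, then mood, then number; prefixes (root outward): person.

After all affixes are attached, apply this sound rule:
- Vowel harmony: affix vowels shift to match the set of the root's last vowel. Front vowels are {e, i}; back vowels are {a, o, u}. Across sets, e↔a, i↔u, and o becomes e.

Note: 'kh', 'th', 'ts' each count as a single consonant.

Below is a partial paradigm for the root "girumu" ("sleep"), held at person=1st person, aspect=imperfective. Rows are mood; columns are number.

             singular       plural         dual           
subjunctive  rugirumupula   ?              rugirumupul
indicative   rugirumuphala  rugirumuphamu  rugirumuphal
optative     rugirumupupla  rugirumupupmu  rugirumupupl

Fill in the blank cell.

rugirumupumu

Attach person 1st person ri- → rigirumu.
Attach aspect imperfective -p → rigirumup.
Attach mood subjunctive -u → rigirumupu.
Attach number plural -mu → rigirumupumu.
Apply vowel harmony: rigirumupumu → rugirumupumu.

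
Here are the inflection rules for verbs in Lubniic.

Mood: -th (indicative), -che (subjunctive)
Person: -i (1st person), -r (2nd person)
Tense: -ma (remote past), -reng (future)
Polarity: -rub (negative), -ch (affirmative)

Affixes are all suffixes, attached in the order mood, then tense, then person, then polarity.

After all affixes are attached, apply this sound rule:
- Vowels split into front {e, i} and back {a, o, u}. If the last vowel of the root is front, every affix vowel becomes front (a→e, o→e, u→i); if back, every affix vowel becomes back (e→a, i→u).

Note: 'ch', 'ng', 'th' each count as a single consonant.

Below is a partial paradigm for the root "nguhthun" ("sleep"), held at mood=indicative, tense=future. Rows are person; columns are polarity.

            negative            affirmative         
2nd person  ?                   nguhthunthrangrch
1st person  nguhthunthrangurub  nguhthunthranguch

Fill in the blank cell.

nguhthunthrangrrub

Attach mood indicative -th → nguhthunth.
Attach tense future -reng → nguhthunthreng.
Attach person 2nd person -r → nguhthunthrengr.
Attach polarity negative -rub → nguhthunthrengrrub.
Apply vowel harmony: nguhthunthrengrrub → nguhthunthrangrrub.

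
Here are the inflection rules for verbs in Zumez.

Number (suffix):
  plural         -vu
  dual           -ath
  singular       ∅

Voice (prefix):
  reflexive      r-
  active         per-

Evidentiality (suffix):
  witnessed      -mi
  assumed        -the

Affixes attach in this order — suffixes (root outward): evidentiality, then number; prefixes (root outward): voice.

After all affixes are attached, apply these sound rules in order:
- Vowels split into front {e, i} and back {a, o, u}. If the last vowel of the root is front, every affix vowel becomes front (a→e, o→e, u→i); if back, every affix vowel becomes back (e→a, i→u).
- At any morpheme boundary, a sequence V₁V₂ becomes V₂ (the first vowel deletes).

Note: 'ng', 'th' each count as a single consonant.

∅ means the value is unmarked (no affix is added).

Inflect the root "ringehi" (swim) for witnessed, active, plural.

perringehimivi

Attach evidentiality witnessed -mi → ringehimi.
Attach voice active per- → perringehimi.
Attach number plural -vu → perringehimivu.
Apply vowel harmony: perringehimivu → perringehimivi.
Vowel deletion: no change.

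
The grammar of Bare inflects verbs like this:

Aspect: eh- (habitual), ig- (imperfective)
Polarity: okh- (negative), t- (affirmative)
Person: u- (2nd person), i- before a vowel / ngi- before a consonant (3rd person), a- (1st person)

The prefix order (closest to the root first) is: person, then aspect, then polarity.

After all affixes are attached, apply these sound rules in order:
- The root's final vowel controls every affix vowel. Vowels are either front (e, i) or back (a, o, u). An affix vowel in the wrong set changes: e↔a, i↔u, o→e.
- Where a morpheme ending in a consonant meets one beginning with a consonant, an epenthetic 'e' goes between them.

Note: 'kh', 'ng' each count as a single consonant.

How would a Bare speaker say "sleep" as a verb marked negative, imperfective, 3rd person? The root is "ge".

Attach person 3rd person ngi- (before consonant 'g') → ngige.
Attach aspect imperfective ig- → igngige.
Attach polarity negative okh- → okhigngige.
Apply vowel harmony: okhigngige → ekhigngige.
Apply epenthesis: ekhigngige → ekhigengige.

ekhigengige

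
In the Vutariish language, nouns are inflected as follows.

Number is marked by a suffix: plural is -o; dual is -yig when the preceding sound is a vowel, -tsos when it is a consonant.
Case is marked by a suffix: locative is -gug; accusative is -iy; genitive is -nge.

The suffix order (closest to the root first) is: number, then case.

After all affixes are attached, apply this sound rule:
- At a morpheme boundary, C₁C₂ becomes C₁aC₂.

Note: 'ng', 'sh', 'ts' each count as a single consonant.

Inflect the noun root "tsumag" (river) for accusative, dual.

tsumagatsosiy

Attach number dual -tsos (after consonant 'g') → tsumagtsos.
Attach case accusative -iy → tsumagtsosiy.
Apply epenthesis: tsumagtsosiy → tsumagatsosiy.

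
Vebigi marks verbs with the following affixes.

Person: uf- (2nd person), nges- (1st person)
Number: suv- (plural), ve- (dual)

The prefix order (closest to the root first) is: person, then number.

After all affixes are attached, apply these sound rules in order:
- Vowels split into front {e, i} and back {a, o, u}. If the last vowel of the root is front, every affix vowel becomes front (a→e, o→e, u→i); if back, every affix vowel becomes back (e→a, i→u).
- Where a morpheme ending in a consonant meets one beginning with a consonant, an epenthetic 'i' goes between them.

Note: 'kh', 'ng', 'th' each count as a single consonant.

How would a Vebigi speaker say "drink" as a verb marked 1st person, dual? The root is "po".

Attach person 1st person nges- → ngespo.
Attach number dual ve- → vengespo.
Apply vowel harmony: vengespo → vangaspo.
Apply epenthesis: vangaspo → vangasipo.

vangasipo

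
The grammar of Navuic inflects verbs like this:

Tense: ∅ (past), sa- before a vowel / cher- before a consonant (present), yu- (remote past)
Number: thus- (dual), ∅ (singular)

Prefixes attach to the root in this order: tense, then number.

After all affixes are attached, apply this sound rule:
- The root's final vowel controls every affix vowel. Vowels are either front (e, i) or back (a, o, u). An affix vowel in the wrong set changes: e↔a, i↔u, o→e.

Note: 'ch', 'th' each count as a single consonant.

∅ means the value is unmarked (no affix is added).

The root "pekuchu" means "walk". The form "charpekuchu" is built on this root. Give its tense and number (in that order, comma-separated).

Segment: cher-pekuchu.
tense: sa/cher- → present.
number: ∅ → singular.

present, singular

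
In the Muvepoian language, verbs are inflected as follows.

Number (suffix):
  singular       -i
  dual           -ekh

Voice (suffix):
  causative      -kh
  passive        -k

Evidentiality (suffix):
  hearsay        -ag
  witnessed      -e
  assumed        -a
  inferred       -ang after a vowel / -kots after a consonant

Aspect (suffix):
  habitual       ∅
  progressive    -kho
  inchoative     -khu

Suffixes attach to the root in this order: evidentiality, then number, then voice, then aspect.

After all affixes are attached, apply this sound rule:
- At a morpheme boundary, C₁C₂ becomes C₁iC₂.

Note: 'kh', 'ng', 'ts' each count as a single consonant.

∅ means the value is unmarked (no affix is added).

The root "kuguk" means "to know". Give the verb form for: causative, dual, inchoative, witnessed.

Attach evidentiality witnessed -e → kuguke.
Attach number dual -ekh → kugukeekh.
Attach voice causative -kh → kugukeekhkh.
Attach aspect inchoative -khu → kugukeekhkhkhu.
Apply epenthesis: kugukeekhkhkhu → kugukeekhikhikhu.

kugukeekhikhikhu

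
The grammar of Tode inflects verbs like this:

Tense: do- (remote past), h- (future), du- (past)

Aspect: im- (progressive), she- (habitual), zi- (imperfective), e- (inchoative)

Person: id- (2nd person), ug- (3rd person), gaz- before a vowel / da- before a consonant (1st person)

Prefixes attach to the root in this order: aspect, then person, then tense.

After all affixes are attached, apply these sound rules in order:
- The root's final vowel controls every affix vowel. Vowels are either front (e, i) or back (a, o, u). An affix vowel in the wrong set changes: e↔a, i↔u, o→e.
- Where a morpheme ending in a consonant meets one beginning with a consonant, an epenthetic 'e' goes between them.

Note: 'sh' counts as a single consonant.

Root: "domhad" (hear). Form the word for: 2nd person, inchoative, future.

hudadomhad

Attach aspect inchoative e- → edomhad.
Attach person 2nd person id- → idedomhad.
Attach tense future h- → hidedomhad.
Apply vowel harmony: hidedomhad → hudadomhad.
Epenthesis: no change.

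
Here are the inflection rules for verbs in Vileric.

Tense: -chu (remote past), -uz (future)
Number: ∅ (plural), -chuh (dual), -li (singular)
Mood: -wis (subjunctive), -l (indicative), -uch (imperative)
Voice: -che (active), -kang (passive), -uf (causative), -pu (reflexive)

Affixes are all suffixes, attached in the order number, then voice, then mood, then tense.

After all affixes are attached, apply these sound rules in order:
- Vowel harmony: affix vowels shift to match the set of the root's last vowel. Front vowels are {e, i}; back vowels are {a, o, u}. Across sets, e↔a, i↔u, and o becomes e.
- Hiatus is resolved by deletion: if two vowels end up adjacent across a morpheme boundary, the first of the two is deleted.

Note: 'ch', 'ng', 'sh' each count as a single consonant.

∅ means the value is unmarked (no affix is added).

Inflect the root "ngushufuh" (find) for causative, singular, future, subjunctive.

ngushufuhlufwusuz

Attach number singular -li → ngushufuhli.
Attach voice causative -uf → ngushufuhliuf.
Attach mood subjunctive -wis → ngushufuhliufwis.
Attach tense future -uz → ngushufuhliufwisuz.
Apply vowel harmony: ngushufuhliufwisuz → ngushufuhluufwusuz.
Apply vowel deletion: ngushufuhluufwusuz → ngushufuhlufwusuz.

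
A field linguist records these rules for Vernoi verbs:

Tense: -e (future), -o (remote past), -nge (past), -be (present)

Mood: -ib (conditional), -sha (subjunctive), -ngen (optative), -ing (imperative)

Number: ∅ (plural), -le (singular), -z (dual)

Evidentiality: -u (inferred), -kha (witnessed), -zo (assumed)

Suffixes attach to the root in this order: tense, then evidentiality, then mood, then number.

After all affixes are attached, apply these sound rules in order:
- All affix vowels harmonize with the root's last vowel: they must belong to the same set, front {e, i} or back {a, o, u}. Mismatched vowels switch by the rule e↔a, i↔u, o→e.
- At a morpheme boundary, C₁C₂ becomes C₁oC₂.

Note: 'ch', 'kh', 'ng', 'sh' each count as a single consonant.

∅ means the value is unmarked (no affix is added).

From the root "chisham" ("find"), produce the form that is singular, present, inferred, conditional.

chishamobauubola

Attach tense present -be → chishambe.
Attach evidentiality inferred -u → chishambeu.
Attach mood conditional -ib → chishambeuib.
Attach number singular -le → chishambeuible.
Apply vowel harmony: chishambeuible → chishambauubla.
Apply epenthesis: chishambauubla → chishamobauubola.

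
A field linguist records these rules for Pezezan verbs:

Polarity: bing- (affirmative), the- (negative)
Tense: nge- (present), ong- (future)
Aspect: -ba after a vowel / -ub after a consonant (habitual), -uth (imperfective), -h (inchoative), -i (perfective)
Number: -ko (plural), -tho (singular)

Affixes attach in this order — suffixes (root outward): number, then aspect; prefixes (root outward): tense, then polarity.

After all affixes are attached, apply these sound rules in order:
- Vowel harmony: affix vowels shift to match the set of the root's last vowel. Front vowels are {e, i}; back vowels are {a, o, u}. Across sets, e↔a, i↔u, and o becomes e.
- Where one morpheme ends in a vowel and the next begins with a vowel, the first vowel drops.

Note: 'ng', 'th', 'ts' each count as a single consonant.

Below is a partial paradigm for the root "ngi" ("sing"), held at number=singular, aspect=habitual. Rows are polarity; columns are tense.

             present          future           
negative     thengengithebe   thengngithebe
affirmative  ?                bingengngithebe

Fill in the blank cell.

bingngengithebe

Attach number singular -tho → ngitho.
Attach tense present nge- → ngengitho.
Attach aspect habitual -ba (after vowel 'o') → ngengithoba.
Attach polarity affirmative bing- → bingngengithoba.
Apply vowel harmony: bingngengithoba → bingngengithebe.
Vowel deletion: no change.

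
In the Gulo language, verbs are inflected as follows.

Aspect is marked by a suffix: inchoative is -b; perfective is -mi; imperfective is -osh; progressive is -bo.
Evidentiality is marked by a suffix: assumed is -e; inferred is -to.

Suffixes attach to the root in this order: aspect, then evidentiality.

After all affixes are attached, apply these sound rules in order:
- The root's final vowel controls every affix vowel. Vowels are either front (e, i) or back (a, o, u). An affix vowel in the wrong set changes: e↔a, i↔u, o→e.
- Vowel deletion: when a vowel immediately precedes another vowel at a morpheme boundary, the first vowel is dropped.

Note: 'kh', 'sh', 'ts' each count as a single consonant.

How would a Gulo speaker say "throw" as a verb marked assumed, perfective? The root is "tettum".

tettumma

Attach aspect perfective -mi → tettummi.
Attach evidentiality assumed -e → tettummie.
Apply vowel harmony: tettummie → tettummua.
Apply vowel deletion: tettummua → tettumma.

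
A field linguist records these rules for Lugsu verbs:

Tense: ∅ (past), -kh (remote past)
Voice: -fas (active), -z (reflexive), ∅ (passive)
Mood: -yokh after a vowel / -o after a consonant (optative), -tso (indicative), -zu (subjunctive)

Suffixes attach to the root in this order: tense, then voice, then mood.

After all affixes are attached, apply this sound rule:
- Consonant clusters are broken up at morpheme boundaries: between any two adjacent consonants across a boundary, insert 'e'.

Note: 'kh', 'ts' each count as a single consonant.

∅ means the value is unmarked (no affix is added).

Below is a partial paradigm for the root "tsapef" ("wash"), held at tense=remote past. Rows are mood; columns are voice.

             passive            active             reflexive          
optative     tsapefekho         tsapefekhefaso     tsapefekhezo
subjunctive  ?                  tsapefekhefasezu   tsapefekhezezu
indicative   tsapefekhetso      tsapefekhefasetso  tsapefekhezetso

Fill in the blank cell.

tsapefekhezu

Attach tense remote past -kh → tsapefkh.
voice = passive: zero marking, form stays tsapefkh.
Attach mood subjunctive -zu → tsapefkhzu.
Apply epenthesis: tsapefkhzu → tsapefekhezu.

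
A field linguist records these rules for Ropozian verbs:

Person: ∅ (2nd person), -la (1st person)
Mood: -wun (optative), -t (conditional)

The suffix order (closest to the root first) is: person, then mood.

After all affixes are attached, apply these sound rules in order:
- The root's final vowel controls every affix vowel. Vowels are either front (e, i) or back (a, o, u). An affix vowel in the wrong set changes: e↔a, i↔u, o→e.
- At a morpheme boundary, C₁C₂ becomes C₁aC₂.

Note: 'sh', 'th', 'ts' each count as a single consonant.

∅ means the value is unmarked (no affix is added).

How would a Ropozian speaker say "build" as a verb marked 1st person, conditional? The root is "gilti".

giltilet

Attach person 1st person -la → giltila.
Attach mood conditional -t → giltilat.
Apply vowel harmony: giltilat → giltilet.
Epenthesis: no change.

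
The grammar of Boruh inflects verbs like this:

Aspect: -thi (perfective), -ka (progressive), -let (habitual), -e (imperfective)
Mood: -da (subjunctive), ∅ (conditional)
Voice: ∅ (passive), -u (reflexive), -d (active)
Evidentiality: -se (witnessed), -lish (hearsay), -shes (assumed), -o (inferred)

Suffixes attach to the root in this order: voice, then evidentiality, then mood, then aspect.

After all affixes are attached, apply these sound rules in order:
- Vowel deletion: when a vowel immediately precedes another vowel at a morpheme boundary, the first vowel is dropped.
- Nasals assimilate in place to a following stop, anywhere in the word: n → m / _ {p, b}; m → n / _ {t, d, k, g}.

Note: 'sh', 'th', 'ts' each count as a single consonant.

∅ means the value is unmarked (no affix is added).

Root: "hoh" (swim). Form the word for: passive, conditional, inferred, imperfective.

hohe

voice = passive: zero marking, form stays hoh.
Attach evidentiality inferred -o → hoho.
mood = conditional: zero marking, form stays hoho.
Attach aspect imperfective -e → hohoe.
Apply vowel deletion: hohoe → hohe.
Nasal assimilation: no change.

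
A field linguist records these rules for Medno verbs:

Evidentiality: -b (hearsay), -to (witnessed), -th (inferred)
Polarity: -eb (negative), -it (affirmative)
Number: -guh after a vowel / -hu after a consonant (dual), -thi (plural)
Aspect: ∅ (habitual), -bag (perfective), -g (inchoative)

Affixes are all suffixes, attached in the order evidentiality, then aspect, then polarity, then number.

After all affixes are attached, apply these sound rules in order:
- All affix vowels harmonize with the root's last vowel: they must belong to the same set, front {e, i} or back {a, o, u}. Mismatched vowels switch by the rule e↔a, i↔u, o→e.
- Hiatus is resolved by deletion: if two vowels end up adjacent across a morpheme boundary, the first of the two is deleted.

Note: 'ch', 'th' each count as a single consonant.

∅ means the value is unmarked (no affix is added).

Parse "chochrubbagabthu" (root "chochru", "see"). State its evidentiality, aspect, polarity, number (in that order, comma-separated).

Segment: chochru-b-bag-eb-thi.
evidentiality: -b → hearsay.
aspect: -bag → perfective.
polarity: -eb → negative.
number: -thi → plural.

hearsay, perfective, negative, plural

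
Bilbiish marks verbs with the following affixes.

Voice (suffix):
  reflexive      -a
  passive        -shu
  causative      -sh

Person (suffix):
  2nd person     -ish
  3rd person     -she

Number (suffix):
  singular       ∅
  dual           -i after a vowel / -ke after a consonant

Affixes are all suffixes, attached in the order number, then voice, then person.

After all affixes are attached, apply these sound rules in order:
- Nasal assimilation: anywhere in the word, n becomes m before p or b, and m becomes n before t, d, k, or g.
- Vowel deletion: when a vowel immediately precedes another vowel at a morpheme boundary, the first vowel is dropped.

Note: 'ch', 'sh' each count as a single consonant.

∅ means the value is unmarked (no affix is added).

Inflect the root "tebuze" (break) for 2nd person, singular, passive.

number = singular: zero marking, form stays tebuze.
Attach voice passive -shu → tebuzeshu.
Attach person 2nd person -ish → tebuzeshuish.
Nasal assimilation: no change.
Apply vowel deletion: tebuzeshuish → tebuzeshish.

tebuzeshish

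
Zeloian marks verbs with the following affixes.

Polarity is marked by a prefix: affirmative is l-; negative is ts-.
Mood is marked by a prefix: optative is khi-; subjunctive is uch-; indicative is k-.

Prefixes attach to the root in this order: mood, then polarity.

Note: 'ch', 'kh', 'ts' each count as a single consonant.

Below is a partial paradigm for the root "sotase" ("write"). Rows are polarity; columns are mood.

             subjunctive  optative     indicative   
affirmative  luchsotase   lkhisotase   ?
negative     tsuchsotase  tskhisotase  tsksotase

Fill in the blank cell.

lksotase

Attach mood indicative k- → ksotase.
Attach polarity affirmative l- → lksotase.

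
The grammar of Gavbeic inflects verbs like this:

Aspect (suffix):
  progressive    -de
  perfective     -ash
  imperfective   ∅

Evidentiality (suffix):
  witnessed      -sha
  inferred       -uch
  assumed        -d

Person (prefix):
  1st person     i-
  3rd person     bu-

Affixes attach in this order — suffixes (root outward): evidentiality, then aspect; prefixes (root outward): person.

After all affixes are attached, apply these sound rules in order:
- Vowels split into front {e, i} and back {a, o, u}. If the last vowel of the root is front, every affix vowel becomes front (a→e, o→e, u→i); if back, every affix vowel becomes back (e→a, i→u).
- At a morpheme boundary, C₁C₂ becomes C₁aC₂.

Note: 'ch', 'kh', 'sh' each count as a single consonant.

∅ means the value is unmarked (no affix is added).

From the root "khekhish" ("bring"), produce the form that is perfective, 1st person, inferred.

ikhekhishichesh

Attach evidentiality inferred -uch → khekhishuch.
Attach aspect perfective -ash → khekhishuchash.
Attach person 1st person i- → ikhekhishuchash.
Apply vowel harmony: ikhekhishuchash → ikhekhishichesh.
Epenthesis: no change.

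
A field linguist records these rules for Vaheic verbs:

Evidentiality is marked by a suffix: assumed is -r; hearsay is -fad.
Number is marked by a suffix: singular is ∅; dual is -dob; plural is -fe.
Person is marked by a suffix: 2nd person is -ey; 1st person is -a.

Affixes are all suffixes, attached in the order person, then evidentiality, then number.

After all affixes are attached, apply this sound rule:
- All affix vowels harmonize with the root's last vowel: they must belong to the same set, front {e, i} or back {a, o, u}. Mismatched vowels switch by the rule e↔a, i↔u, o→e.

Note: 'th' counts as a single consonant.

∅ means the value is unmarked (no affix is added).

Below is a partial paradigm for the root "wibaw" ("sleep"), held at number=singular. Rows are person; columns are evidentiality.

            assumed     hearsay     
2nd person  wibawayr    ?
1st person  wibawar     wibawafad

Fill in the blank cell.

wibawayfad

Attach person 2nd person -ey → wibawey.
Attach evidentiality hearsay -fad → wibaweyfad.
number = singular: zero marking, form stays wibaweyfad.
Apply vowel harmony: wibaweyfad → wibawayfad.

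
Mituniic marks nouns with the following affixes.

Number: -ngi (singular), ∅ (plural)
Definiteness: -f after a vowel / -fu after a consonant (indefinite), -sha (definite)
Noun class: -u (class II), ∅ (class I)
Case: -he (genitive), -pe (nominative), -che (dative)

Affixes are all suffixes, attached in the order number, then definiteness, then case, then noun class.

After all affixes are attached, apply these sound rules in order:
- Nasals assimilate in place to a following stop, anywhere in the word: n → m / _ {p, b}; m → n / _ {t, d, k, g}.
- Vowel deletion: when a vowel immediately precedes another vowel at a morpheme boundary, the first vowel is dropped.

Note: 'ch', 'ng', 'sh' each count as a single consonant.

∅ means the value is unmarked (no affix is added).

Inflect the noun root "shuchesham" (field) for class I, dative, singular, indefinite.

Attach number singular -ngi → shucheshamngi.
Attach definiteness indefinite -f (after vowel 'i') → shucheshamngif.
Attach case dative -che → shucheshamngifche.
noun class = class I: zero marking, form stays shucheshamngifche.
Nasal assimilation: no change.
Vowel deletion: no change.

shucheshamngifche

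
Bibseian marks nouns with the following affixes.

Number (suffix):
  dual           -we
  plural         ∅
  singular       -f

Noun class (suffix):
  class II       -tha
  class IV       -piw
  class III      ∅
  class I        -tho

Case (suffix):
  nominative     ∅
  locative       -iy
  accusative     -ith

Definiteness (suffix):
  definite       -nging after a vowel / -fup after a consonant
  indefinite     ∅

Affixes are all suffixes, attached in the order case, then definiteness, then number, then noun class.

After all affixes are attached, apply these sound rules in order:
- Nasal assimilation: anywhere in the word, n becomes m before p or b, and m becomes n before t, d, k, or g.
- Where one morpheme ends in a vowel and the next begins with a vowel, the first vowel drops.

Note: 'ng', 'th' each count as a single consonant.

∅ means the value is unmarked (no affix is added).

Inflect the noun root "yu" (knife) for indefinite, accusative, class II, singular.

yithftha

Attach case accusative -ith → yuith.
definiteness = indefinite: zero marking, form stays yuith.
Attach number singular -f → yuithf.
Attach noun class class II -tha → yuithftha.
Nasal assimilation: no change.
Apply vowel deletion: yuithftha → yithftha.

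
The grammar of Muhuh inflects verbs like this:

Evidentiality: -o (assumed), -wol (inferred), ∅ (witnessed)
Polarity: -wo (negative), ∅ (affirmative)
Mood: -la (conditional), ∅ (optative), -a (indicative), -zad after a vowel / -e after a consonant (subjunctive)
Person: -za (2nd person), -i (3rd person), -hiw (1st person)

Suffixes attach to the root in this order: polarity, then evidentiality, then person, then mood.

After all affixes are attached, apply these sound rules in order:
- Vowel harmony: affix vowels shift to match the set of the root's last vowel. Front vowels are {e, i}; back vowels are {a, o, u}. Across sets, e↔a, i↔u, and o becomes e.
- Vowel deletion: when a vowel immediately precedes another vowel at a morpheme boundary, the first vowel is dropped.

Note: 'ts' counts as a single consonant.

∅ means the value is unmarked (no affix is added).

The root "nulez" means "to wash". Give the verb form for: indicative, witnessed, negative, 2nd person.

nulezweze

Attach polarity negative -wo → nulezwo.
evidentiality = witnessed: zero marking, form stays nulezwo.
Attach person 2nd person -za → nulezwoza.
Attach mood indicative -a → nulezwozaa.
Apply vowel harmony: nulezwozaa → nulezwezee.
Apply vowel deletion: nulezwezee → nulezweze.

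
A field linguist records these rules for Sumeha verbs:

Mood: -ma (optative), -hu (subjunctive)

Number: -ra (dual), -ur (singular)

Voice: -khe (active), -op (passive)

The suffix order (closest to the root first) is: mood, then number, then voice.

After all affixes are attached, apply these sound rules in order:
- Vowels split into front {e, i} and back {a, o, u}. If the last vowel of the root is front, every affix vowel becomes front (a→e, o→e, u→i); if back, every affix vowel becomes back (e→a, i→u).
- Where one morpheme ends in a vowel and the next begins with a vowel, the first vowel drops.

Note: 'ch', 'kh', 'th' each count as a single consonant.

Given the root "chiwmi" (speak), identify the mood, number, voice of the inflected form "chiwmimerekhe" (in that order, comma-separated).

optative, dual, active

Segment: chiwmi-ma-ra-khe.
mood: -ma → optative.
number: -ra → dual.
voice: -khe → active.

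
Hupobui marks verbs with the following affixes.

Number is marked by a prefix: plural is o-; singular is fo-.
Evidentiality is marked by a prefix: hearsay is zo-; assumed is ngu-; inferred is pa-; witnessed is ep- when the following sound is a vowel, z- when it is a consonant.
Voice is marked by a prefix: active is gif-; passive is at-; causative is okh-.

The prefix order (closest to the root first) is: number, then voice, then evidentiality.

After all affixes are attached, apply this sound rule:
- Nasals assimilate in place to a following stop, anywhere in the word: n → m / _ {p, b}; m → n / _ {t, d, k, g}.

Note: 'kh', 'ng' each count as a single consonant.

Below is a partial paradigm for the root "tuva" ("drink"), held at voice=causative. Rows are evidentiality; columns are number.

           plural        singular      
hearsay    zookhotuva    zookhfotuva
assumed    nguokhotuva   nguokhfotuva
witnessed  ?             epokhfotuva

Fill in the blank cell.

Attach number plural o- → otuva.
Attach voice causative okh- → okhotuva.
Attach evidentiality witnessed ep- (before vowel 'o') → epokhotuva.
Nasal assimilation: no change.

epokhotuva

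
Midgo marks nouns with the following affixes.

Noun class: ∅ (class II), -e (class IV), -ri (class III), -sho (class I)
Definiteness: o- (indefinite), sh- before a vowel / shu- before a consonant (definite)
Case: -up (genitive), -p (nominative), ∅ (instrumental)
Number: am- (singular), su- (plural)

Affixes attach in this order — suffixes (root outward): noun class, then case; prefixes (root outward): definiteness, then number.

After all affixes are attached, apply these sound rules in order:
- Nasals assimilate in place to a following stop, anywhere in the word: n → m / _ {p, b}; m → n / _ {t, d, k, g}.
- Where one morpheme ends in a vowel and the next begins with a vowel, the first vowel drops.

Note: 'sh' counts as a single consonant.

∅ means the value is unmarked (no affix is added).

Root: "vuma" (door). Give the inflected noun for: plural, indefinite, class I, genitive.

sovumashup

Attach noun class class I -sho → vumasho.
Attach case genitive -up → vumashoup.
Attach definiteness indefinite o- → ovumashoup.
Attach number plural su- → suovumashoup.
Nasal assimilation: no change.
Apply vowel deletion: suovumashoup → sovumashup.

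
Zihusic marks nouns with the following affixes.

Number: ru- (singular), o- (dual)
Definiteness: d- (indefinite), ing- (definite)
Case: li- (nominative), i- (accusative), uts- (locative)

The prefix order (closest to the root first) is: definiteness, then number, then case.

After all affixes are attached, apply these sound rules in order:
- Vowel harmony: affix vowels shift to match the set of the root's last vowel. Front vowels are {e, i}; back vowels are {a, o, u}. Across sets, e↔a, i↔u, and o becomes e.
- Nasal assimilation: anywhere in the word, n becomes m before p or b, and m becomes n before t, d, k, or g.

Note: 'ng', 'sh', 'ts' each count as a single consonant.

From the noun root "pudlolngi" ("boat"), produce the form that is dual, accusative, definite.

ieingpudlolngi

Attach definiteness definite ing- → ingpudlolngi.
Attach number dual o- → oingpudlolngi.
Attach case accusative i- → ioingpudlolngi.
Apply vowel harmony: ioingpudlolngi → ieingpudlolngi.
Nasal assimilation: no change.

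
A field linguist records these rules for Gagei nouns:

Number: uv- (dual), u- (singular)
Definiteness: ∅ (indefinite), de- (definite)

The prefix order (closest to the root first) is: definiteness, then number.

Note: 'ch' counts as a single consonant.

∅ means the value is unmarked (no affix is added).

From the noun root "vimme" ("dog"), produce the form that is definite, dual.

Attach definiteness definite de- → devimme.
Attach number dual uv- → uvdevimme.

uvdevimme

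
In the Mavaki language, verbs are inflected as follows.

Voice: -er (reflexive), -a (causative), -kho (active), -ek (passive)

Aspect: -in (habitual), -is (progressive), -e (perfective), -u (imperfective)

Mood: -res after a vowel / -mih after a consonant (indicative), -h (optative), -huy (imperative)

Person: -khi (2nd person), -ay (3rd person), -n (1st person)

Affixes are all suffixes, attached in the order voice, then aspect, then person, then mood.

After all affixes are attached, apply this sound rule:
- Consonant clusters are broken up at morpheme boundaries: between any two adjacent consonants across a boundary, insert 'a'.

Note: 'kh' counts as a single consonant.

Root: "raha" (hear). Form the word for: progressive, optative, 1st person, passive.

Attach voice passive -ek → rahaek.
Attach aspect progressive -is → rahaekis.
Attach person 1st person -n → rahaekisn.
Attach mood optative -h → rahaekisnh.
Apply epenthesis: rahaekisnh → rahaekisanah.

rahaekisanah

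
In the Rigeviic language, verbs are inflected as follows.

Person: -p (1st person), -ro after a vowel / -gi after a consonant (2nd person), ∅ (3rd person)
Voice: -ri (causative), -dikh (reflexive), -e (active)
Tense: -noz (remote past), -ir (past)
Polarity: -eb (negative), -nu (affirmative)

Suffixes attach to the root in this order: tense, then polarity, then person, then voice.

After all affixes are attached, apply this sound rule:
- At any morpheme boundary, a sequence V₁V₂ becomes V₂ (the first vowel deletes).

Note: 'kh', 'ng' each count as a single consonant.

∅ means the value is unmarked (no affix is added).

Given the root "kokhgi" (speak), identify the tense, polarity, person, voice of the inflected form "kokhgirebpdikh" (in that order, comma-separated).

past, negative, 1st person, reflexive

Segment: kokhgi-ir-eb-p-dikh.
tense: -ir → past.
polarity: -eb → negative.
person: -p → 1st person.
voice: -dikh → reflexive.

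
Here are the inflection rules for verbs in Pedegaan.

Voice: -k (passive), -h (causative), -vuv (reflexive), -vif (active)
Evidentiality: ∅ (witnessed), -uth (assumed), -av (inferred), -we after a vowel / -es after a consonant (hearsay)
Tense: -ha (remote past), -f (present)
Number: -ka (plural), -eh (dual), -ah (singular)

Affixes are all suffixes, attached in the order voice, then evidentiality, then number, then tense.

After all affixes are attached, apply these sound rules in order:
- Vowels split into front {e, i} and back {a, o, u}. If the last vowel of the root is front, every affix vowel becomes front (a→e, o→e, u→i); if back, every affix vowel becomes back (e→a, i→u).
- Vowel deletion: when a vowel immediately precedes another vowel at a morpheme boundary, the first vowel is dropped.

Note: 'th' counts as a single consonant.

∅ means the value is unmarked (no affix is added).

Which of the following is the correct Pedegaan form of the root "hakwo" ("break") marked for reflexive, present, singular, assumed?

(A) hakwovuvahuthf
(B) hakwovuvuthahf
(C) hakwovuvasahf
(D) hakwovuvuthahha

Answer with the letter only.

B

Attach voice reflexive -vuv → hakwovuv.
Attach evidentiality assumed -uth → hakwovuvuth.
Attach number singular -ah → hakwovuvuthah.
Attach tense present -f → hakwovuvuthahf.
Vowel harmony: no change.
Vowel deletion: no change.
So the correct form is hakwovuvuthahf, option (B).
(C) hakwovuvasahf is wrong: it uses hearsay instead of assumed for evidentiality.
(A) hakwovuvahuthf is wrong: it has the affixes in the wrong order.
(D) hakwovuvuthahha is wrong: it uses remote past instead of present for tense.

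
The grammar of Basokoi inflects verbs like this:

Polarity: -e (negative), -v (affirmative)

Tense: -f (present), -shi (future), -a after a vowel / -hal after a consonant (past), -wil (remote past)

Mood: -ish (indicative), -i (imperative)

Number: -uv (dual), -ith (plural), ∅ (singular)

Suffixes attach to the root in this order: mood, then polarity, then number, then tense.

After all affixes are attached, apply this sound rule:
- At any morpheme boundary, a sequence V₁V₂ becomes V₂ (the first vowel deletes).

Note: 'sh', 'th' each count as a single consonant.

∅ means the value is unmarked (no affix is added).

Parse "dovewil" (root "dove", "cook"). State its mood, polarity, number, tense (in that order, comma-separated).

Segment: dove-i-e-wil.
mood: -i → imperative.
polarity: -e → negative.
number: ∅ → singular.
tense: -wil → remote past.

imperative, negative, singular, remote past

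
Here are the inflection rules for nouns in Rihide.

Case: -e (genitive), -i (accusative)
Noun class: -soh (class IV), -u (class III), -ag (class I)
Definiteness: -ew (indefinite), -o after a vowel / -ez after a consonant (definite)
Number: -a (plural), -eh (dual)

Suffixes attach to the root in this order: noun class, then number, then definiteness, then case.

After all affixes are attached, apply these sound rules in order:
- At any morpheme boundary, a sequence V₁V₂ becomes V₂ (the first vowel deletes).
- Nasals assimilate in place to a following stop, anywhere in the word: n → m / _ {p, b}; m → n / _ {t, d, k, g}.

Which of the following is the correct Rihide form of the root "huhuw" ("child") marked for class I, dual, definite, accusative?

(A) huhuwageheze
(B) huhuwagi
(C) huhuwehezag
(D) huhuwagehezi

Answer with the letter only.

Attach noun class class I -ag → huhuwag.
Attach number dual -eh → huhuwageh.
Attach definiteness definite -ez (after consonant 'h') → huhuwagehez.
Attach case accusative -i → huhuwagehezi.
Vowel deletion: no change.
Nasal assimilation: no change.
So the correct form is huhuwagehezi, option (D).
(C) huhuwehezag is wrong: it has the affixes in the wrong order.
(A) huhuwageheze is wrong: it uses genitive instead of accusative for case.
(B) huhuwagi is wrong: it uses plural instead of dual for number.

D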